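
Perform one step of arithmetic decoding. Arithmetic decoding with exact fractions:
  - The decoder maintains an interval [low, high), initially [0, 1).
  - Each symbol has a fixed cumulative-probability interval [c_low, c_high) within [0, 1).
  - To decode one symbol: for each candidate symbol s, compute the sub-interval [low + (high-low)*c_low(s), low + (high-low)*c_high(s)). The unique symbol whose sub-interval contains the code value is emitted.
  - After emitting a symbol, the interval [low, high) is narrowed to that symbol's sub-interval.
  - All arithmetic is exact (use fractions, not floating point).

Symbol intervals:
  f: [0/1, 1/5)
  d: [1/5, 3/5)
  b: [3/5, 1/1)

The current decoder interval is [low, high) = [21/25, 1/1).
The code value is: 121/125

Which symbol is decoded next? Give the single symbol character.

Answer: b

Derivation:
Interval width = high − low = 1/1 − 21/25 = 4/25
Scaled code = (code − low) / width = (121/125 − 21/25) / 4/25 = 4/5
  f: [0/1, 1/5) 
  d: [1/5, 3/5) 
  b: [3/5, 1/1) ← scaled code falls here ✓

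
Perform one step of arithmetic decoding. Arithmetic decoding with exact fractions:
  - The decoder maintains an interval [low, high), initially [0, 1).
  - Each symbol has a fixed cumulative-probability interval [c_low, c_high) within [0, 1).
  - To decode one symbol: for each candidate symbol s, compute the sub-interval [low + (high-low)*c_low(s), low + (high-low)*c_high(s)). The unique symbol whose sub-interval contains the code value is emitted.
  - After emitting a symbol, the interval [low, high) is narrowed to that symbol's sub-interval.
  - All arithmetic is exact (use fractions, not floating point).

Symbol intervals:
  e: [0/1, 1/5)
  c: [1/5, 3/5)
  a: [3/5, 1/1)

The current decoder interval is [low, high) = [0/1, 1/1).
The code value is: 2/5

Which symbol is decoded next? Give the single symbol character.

Interval width = high − low = 1/1 − 0/1 = 1/1
Scaled code = (code − low) / width = (2/5 − 0/1) / 1/1 = 2/5
  e: [0/1, 1/5) 
  c: [1/5, 3/5) ← scaled code falls here ✓
  a: [3/5, 1/1) 

Answer: c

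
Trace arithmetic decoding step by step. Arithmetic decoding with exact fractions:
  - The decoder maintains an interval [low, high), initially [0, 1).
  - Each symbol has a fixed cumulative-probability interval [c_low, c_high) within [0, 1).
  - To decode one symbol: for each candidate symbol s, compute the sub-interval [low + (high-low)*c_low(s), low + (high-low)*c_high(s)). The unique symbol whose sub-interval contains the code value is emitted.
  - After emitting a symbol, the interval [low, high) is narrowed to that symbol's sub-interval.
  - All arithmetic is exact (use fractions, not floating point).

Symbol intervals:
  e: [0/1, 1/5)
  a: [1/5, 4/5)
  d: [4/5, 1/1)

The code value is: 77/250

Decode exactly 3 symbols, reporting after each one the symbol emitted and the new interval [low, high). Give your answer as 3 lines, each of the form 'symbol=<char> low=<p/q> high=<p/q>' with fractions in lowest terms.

Step 1: interval [0/1, 1/1), width = 1/1 - 0/1 = 1/1
  'e': [0/1 + 1/1*0/1, 0/1 + 1/1*1/5) = [0/1, 1/5)
  'a': [0/1 + 1/1*1/5, 0/1 + 1/1*4/5) = [1/5, 4/5) <- contains code 77/250
  'd': [0/1 + 1/1*4/5, 0/1 + 1/1*1/1) = [4/5, 1/1)
  emit 'a', narrow to [1/5, 4/5)
Step 2: interval [1/5, 4/5), width = 4/5 - 1/5 = 3/5
  'e': [1/5 + 3/5*0/1, 1/5 + 3/5*1/5) = [1/5, 8/25) <- contains code 77/250
  'a': [1/5 + 3/5*1/5, 1/5 + 3/5*4/5) = [8/25, 17/25)
  'd': [1/5 + 3/5*4/5, 1/5 + 3/5*1/1) = [17/25, 4/5)
  emit 'e', narrow to [1/5, 8/25)
Step 3: interval [1/5, 8/25), width = 8/25 - 1/5 = 3/25
  'e': [1/5 + 3/25*0/1, 1/5 + 3/25*1/5) = [1/5, 28/125)
  'a': [1/5 + 3/25*1/5, 1/5 + 3/25*4/5) = [28/125, 37/125)
  'd': [1/5 + 3/25*4/5, 1/5 + 3/25*1/1) = [37/125, 8/25) <- contains code 77/250
  emit 'd', narrow to [37/125, 8/25)

Answer: symbol=a low=1/5 high=4/5
symbol=e low=1/5 high=8/25
symbol=d low=37/125 high=8/25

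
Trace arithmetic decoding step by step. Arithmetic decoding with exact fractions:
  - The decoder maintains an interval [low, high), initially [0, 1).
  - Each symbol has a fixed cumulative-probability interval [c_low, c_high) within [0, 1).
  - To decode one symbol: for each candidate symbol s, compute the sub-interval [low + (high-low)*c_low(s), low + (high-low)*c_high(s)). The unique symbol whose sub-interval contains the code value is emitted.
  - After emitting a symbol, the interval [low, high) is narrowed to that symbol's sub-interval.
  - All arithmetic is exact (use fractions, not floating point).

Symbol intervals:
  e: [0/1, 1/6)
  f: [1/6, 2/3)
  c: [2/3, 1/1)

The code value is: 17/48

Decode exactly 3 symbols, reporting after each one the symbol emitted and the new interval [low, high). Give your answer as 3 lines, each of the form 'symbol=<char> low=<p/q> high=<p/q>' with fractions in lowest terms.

Step 1: interval [0/1, 1/1), width = 1/1 - 0/1 = 1/1
  'e': [0/1 + 1/1*0/1, 0/1 + 1/1*1/6) = [0/1, 1/6)
  'f': [0/1 + 1/1*1/6, 0/1 + 1/1*2/3) = [1/6, 2/3) <- contains code 17/48
  'c': [0/1 + 1/1*2/3, 0/1 + 1/1*1/1) = [2/3, 1/1)
  emit 'f', narrow to [1/6, 2/3)
Step 2: interval [1/6, 2/3), width = 2/3 - 1/6 = 1/2
  'e': [1/6 + 1/2*0/1, 1/6 + 1/2*1/6) = [1/6, 1/4)
  'f': [1/6 + 1/2*1/6, 1/6 + 1/2*2/3) = [1/4, 1/2) <- contains code 17/48
  'c': [1/6 + 1/2*2/3, 1/6 + 1/2*1/1) = [1/2, 2/3)
  emit 'f', narrow to [1/4, 1/2)
Step 3: interval [1/4, 1/2), width = 1/2 - 1/4 = 1/4
  'e': [1/4 + 1/4*0/1, 1/4 + 1/4*1/6) = [1/4, 7/24)
  'f': [1/4 + 1/4*1/6, 1/4 + 1/4*2/3) = [7/24, 5/12) <- contains code 17/48
  'c': [1/4 + 1/4*2/3, 1/4 + 1/4*1/1) = [5/12, 1/2)
  emit 'f', narrow to [7/24, 5/12)

Answer: symbol=f low=1/6 high=2/3
symbol=f low=1/4 high=1/2
symbol=f low=7/24 high=5/12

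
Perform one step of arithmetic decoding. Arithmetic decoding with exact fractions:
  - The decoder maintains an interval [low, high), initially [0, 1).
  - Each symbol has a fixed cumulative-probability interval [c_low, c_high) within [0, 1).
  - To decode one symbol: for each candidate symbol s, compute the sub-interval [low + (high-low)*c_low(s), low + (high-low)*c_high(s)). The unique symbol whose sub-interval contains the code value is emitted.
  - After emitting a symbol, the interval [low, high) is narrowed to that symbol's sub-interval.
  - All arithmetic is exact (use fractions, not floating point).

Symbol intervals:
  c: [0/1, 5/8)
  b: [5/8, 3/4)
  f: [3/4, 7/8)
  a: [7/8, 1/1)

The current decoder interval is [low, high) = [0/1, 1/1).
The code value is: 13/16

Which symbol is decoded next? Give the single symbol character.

Interval width = high − low = 1/1 − 0/1 = 1/1
Scaled code = (code − low) / width = (13/16 − 0/1) / 1/1 = 13/16
  c: [0/1, 5/8) 
  b: [5/8, 3/4) 
  f: [3/4, 7/8) ← scaled code falls here ✓
  a: [7/8, 1/1) 

Answer: f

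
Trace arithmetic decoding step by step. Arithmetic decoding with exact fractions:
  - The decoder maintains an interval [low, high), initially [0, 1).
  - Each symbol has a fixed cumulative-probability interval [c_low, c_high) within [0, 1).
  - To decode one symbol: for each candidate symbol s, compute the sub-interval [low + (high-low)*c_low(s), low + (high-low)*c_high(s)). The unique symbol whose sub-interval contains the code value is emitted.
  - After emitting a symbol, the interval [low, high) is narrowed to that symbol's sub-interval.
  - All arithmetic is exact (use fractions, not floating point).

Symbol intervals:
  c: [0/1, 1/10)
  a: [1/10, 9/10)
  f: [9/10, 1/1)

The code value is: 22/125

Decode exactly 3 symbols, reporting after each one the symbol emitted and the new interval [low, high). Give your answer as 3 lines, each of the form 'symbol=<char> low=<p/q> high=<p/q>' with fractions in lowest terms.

Answer: symbol=a low=1/10 high=9/10
symbol=c low=1/10 high=9/50
symbol=f low=43/250 high=9/50

Derivation:
Step 1: interval [0/1, 1/1), width = 1/1 - 0/1 = 1/1
  'c': [0/1 + 1/1*0/1, 0/1 + 1/1*1/10) = [0/1, 1/10)
  'a': [0/1 + 1/1*1/10, 0/1 + 1/1*9/10) = [1/10, 9/10) <- contains code 22/125
  'f': [0/1 + 1/1*9/10, 0/1 + 1/1*1/1) = [9/10, 1/1)
  emit 'a', narrow to [1/10, 9/10)
Step 2: interval [1/10, 9/10), width = 9/10 - 1/10 = 4/5
  'c': [1/10 + 4/5*0/1, 1/10 + 4/5*1/10) = [1/10, 9/50) <- contains code 22/125
  'a': [1/10 + 4/5*1/10, 1/10 + 4/5*9/10) = [9/50, 41/50)
  'f': [1/10 + 4/5*9/10, 1/10 + 4/5*1/1) = [41/50, 9/10)
  emit 'c', narrow to [1/10, 9/50)
Step 3: interval [1/10, 9/50), width = 9/50 - 1/10 = 2/25
  'c': [1/10 + 2/25*0/1, 1/10 + 2/25*1/10) = [1/10, 27/250)
  'a': [1/10 + 2/25*1/10, 1/10 + 2/25*9/10) = [27/250, 43/250)
  'f': [1/10 + 2/25*9/10, 1/10 + 2/25*1/1) = [43/250, 9/50) <- contains code 22/125
  emit 'f', narrow to [43/250, 9/50)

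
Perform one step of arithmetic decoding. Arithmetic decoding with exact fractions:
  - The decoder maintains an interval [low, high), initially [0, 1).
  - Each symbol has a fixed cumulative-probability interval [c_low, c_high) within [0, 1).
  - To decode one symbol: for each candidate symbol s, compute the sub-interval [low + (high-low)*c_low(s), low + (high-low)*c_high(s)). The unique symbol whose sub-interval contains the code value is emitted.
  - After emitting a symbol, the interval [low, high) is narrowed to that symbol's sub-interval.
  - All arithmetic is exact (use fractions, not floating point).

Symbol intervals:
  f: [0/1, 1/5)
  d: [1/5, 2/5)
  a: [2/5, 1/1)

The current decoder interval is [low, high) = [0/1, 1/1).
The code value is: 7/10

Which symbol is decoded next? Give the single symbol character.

Interval width = high − low = 1/1 − 0/1 = 1/1
Scaled code = (code − low) / width = (7/10 − 0/1) / 1/1 = 7/10
  f: [0/1, 1/5) 
  d: [1/5, 2/5) 
  a: [2/5, 1/1) ← scaled code falls here ✓

Answer: a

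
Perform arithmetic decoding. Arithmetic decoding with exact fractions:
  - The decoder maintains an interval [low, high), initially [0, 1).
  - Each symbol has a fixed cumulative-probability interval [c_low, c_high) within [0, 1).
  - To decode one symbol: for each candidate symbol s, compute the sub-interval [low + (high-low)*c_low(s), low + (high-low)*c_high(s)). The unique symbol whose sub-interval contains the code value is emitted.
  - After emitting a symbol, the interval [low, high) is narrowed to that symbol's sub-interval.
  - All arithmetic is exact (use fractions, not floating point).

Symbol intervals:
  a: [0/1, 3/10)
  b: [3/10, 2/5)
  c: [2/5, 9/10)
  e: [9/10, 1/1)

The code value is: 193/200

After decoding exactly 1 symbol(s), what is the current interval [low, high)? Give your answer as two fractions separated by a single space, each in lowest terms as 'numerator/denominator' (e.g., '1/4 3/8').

Answer: 9/10 1/1

Derivation:
Step 1: interval [0/1, 1/1), width = 1/1 - 0/1 = 1/1
  'a': [0/1 + 1/1*0/1, 0/1 + 1/1*3/10) = [0/1, 3/10)
  'b': [0/1 + 1/1*3/10, 0/1 + 1/1*2/5) = [3/10, 2/5)
  'c': [0/1 + 1/1*2/5, 0/1 + 1/1*9/10) = [2/5, 9/10)
  'e': [0/1 + 1/1*9/10, 0/1 + 1/1*1/1) = [9/10, 1/1) <- contains code 193/200
  emit 'e', narrow to [9/10, 1/1)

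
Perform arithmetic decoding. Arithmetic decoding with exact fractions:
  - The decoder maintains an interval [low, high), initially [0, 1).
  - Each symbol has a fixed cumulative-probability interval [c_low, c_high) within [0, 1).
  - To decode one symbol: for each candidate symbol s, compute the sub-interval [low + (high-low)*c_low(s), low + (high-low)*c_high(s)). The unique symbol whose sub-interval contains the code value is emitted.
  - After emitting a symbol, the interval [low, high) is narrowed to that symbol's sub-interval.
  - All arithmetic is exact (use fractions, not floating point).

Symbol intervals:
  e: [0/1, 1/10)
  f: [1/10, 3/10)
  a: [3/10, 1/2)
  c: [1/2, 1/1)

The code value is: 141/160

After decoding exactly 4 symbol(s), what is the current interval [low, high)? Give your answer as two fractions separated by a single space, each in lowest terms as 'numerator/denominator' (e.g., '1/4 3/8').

Step 1: interval [0/1, 1/1), width = 1/1 - 0/1 = 1/1
  'e': [0/1 + 1/1*0/1, 0/1 + 1/1*1/10) = [0/1, 1/10)
  'f': [0/1 + 1/1*1/10, 0/1 + 1/1*3/10) = [1/10, 3/10)
  'a': [0/1 + 1/1*3/10, 0/1 + 1/1*1/2) = [3/10, 1/2)
  'c': [0/1 + 1/1*1/2, 0/1 + 1/1*1/1) = [1/2, 1/1) <- contains code 141/160
  emit 'c', narrow to [1/2, 1/1)
Step 2: interval [1/2, 1/1), width = 1/1 - 1/2 = 1/2
  'e': [1/2 + 1/2*0/1, 1/2 + 1/2*1/10) = [1/2, 11/20)
  'f': [1/2 + 1/2*1/10, 1/2 + 1/2*3/10) = [11/20, 13/20)
  'a': [1/2 + 1/2*3/10, 1/2 + 1/2*1/2) = [13/20, 3/4)
  'c': [1/2 + 1/2*1/2, 1/2 + 1/2*1/1) = [3/4, 1/1) <- contains code 141/160
  emit 'c', narrow to [3/4, 1/1)
Step 3: interval [3/4, 1/1), width = 1/1 - 3/4 = 1/4
  'e': [3/4 + 1/4*0/1, 3/4 + 1/4*1/10) = [3/4, 31/40)
  'f': [3/4 + 1/4*1/10, 3/4 + 1/4*3/10) = [31/40, 33/40)
  'a': [3/4 + 1/4*3/10, 3/4 + 1/4*1/2) = [33/40, 7/8)
  'c': [3/4 + 1/4*1/2, 3/4 + 1/4*1/1) = [7/8, 1/1) <- contains code 141/160
  emit 'c', narrow to [7/8, 1/1)
Step 4: interval [7/8, 1/1), width = 1/1 - 7/8 = 1/8
  'e': [7/8 + 1/8*0/1, 7/8 + 1/8*1/10) = [7/8, 71/80) <- contains code 141/160
  'f': [7/8 + 1/8*1/10, 7/8 + 1/8*3/10) = [71/80, 73/80)
  'a': [7/8 + 1/8*3/10, 7/8 + 1/8*1/2) = [73/80, 15/16)
  'c': [7/8 + 1/8*1/2, 7/8 + 1/8*1/1) = [15/16, 1/1)
  emit 'e', narrow to [7/8, 71/80)

Answer: 7/8 71/80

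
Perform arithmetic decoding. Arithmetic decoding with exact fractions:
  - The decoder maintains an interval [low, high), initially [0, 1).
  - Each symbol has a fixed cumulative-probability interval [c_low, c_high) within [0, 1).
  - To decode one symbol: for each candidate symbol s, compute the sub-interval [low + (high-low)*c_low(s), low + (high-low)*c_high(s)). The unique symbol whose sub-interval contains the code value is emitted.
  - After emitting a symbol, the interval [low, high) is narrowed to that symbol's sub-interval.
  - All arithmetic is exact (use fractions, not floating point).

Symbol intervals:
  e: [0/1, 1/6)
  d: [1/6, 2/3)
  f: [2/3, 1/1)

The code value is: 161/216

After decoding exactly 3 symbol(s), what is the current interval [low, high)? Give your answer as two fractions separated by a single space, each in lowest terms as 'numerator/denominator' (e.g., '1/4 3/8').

Step 1: interval [0/1, 1/1), width = 1/1 - 0/1 = 1/1
  'e': [0/1 + 1/1*0/1, 0/1 + 1/1*1/6) = [0/1, 1/6)
  'd': [0/1 + 1/1*1/6, 0/1 + 1/1*2/3) = [1/6, 2/3)
  'f': [0/1 + 1/1*2/3, 0/1 + 1/1*1/1) = [2/3, 1/1) <- contains code 161/216
  emit 'f', narrow to [2/3, 1/1)
Step 2: interval [2/3, 1/1), width = 1/1 - 2/3 = 1/3
  'e': [2/3 + 1/3*0/1, 2/3 + 1/3*1/6) = [2/3, 13/18)
  'd': [2/3 + 1/3*1/6, 2/3 + 1/3*2/3) = [13/18, 8/9) <- contains code 161/216
  'f': [2/3 + 1/3*2/3, 2/3 + 1/3*1/1) = [8/9, 1/1)
  emit 'd', narrow to [13/18, 8/9)
Step 3: interval [13/18, 8/9), width = 8/9 - 13/18 = 1/6
  'e': [13/18 + 1/6*0/1, 13/18 + 1/6*1/6) = [13/18, 3/4) <- contains code 161/216
  'd': [13/18 + 1/6*1/6, 13/18 + 1/6*2/3) = [3/4, 5/6)
  'f': [13/18 + 1/6*2/3, 13/18 + 1/6*1/1) = [5/6, 8/9)
  emit 'e', narrow to [13/18, 3/4)

Answer: 13/18 3/4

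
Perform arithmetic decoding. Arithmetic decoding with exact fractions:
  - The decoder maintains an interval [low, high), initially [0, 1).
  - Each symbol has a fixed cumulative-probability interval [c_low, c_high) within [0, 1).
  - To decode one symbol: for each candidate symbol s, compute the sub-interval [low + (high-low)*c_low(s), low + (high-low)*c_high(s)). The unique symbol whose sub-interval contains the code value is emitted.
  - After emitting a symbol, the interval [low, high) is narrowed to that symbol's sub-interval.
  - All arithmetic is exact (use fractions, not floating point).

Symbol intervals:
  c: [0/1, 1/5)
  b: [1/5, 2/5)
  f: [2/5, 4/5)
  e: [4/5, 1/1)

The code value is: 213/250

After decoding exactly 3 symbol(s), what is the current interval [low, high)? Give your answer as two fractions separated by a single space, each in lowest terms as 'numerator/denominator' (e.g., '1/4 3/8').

Step 1: interval [0/1, 1/1), width = 1/1 - 0/1 = 1/1
  'c': [0/1 + 1/1*0/1, 0/1 + 1/1*1/5) = [0/1, 1/5)
  'b': [0/1 + 1/1*1/5, 0/1 + 1/1*2/5) = [1/5, 2/5)
  'f': [0/1 + 1/1*2/5, 0/1 + 1/1*4/5) = [2/5, 4/5)
  'e': [0/1 + 1/1*4/5, 0/1 + 1/1*1/1) = [4/5, 1/1) <- contains code 213/250
  emit 'e', narrow to [4/5, 1/1)
Step 2: interval [4/5, 1/1), width = 1/1 - 4/5 = 1/5
  'c': [4/5 + 1/5*0/1, 4/5 + 1/5*1/5) = [4/5, 21/25)
  'b': [4/5 + 1/5*1/5, 4/5 + 1/5*2/5) = [21/25, 22/25) <- contains code 213/250
  'f': [4/5 + 1/5*2/5, 4/5 + 1/5*4/5) = [22/25, 24/25)
  'e': [4/5 + 1/5*4/5, 4/5 + 1/5*1/1) = [24/25, 1/1)
  emit 'b', narrow to [21/25, 22/25)
Step 3: interval [21/25, 22/25), width = 22/25 - 21/25 = 1/25
  'c': [21/25 + 1/25*0/1, 21/25 + 1/25*1/5) = [21/25, 106/125)
  'b': [21/25 + 1/25*1/5, 21/25 + 1/25*2/5) = [106/125, 107/125) <- contains code 213/250
  'f': [21/25 + 1/25*2/5, 21/25 + 1/25*4/5) = [107/125, 109/125)
  'e': [21/25 + 1/25*4/5, 21/25 + 1/25*1/1) = [109/125, 22/25)
  emit 'b', narrow to [106/125, 107/125)

Answer: 106/125 107/125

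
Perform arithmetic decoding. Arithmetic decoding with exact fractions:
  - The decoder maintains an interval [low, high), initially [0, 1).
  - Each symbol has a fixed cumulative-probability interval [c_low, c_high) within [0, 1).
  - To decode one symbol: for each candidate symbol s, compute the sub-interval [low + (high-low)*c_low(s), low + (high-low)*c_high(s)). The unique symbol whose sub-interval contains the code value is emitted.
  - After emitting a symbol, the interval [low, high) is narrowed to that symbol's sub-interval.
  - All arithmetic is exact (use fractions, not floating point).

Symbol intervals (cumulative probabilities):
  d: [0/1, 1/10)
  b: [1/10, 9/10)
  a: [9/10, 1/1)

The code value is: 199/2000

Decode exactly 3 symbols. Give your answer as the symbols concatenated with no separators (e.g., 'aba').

Step 1: interval [0/1, 1/1), width = 1/1 - 0/1 = 1/1
  'd': [0/1 + 1/1*0/1, 0/1 + 1/1*1/10) = [0/1, 1/10) <- contains code 199/2000
  'b': [0/1 + 1/1*1/10, 0/1 + 1/1*9/10) = [1/10, 9/10)
  'a': [0/1 + 1/1*9/10, 0/1 + 1/1*1/1) = [9/10, 1/1)
  emit 'd', narrow to [0/1, 1/10)
Step 2: interval [0/1, 1/10), width = 1/10 - 0/1 = 1/10
  'd': [0/1 + 1/10*0/1, 0/1 + 1/10*1/10) = [0/1, 1/100)
  'b': [0/1 + 1/10*1/10, 0/1 + 1/10*9/10) = [1/100, 9/100)
  'a': [0/1 + 1/10*9/10, 0/1 + 1/10*1/1) = [9/100, 1/10) <- contains code 199/2000
  emit 'a', narrow to [9/100, 1/10)
Step 3: interval [9/100, 1/10), width = 1/10 - 9/100 = 1/100
  'd': [9/100 + 1/100*0/1, 9/100 + 1/100*1/10) = [9/100, 91/1000)
  'b': [9/100 + 1/100*1/10, 9/100 + 1/100*9/10) = [91/1000, 99/1000)
  'a': [9/100 + 1/100*9/10, 9/100 + 1/100*1/1) = [99/1000, 1/10) <- contains code 199/2000
  emit 'a', narrow to [99/1000, 1/10)

Answer: daa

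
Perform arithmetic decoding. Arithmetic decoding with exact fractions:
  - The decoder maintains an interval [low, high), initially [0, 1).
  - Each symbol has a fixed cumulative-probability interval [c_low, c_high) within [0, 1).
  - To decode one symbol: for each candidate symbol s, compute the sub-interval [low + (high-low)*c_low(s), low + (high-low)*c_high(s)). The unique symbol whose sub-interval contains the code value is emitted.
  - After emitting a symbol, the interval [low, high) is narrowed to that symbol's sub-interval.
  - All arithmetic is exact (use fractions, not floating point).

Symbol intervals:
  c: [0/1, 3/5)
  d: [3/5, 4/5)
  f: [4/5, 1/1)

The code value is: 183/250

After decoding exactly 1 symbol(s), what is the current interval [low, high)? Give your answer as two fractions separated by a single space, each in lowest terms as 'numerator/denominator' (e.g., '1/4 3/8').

Answer: 3/5 4/5

Derivation:
Step 1: interval [0/1, 1/1), width = 1/1 - 0/1 = 1/1
  'c': [0/1 + 1/1*0/1, 0/1 + 1/1*3/5) = [0/1, 3/5)
  'd': [0/1 + 1/1*3/5, 0/1 + 1/1*4/5) = [3/5, 4/5) <- contains code 183/250
  'f': [0/1 + 1/1*4/5, 0/1 + 1/1*1/1) = [4/5, 1/1)
  emit 'd', narrow to [3/5, 4/5)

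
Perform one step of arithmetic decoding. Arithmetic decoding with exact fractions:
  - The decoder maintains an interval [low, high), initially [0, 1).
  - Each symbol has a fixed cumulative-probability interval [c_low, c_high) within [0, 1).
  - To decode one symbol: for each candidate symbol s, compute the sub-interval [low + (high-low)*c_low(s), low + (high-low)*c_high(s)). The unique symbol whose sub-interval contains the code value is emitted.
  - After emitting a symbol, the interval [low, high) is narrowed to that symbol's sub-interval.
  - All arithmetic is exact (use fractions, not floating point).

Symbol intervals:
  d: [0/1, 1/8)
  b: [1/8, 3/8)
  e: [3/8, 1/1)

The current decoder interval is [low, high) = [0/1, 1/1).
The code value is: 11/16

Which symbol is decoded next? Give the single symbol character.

Interval width = high − low = 1/1 − 0/1 = 1/1
Scaled code = (code − low) / width = (11/16 − 0/1) / 1/1 = 11/16
  d: [0/1, 1/8) 
  b: [1/8, 3/8) 
  e: [3/8, 1/1) ← scaled code falls here ✓

Answer: e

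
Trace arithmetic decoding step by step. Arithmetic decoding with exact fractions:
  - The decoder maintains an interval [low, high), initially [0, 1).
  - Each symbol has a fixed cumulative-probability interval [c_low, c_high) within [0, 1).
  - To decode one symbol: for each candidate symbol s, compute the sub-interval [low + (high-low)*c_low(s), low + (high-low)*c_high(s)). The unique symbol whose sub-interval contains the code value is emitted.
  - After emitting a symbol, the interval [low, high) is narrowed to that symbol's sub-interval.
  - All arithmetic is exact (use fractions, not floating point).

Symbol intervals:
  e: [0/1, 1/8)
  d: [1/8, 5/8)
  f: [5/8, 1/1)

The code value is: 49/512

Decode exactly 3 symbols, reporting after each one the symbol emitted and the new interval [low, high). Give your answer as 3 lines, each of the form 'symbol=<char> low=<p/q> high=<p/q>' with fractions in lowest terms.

Answer: symbol=e low=0/1 high=1/8
symbol=f low=5/64 high=1/8
symbol=d low=43/512 high=55/512

Derivation:
Step 1: interval [0/1, 1/1), width = 1/1 - 0/1 = 1/1
  'e': [0/1 + 1/1*0/1, 0/1 + 1/1*1/8) = [0/1, 1/8) <- contains code 49/512
  'd': [0/1 + 1/1*1/8, 0/1 + 1/1*5/8) = [1/8, 5/8)
  'f': [0/1 + 1/1*5/8, 0/1 + 1/1*1/1) = [5/8, 1/1)
  emit 'e', narrow to [0/1, 1/8)
Step 2: interval [0/1, 1/8), width = 1/8 - 0/1 = 1/8
  'e': [0/1 + 1/8*0/1, 0/1 + 1/8*1/8) = [0/1, 1/64)
  'd': [0/1 + 1/8*1/8, 0/1 + 1/8*5/8) = [1/64, 5/64)
  'f': [0/1 + 1/8*5/8, 0/1 + 1/8*1/1) = [5/64, 1/8) <- contains code 49/512
  emit 'f', narrow to [5/64, 1/8)
Step 3: interval [5/64, 1/8), width = 1/8 - 5/64 = 3/64
  'e': [5/64 + 3/64*0/1, 5/64 + 3/64*1/8) = [5/64, 43/512)
  'd': [5/64 + 3/64*1/8, 5/64 + 3/64*5/8) = [43/512, 55/512) <- contains code 49/512
  'f': [5/64 + 3/64*5/8, 5/64 + 3/64*1/1) = [55/512, 1/8)
  emit 'd', narrow to [43/512, 55/512)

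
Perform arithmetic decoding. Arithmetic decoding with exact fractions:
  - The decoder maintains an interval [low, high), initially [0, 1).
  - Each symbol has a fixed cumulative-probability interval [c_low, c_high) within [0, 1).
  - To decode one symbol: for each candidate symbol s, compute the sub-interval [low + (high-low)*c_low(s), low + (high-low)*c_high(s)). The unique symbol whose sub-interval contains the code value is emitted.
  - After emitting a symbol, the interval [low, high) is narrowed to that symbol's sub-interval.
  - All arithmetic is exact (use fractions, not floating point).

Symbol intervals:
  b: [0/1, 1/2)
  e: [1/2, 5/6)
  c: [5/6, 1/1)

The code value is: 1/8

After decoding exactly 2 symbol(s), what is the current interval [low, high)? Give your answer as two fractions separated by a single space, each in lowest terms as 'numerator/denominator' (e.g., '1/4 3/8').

Step 1: interval [0/1, 1/1), width = 1/1 - 0/1 = 1/1
  'b': [0/1 + 1/1*0/1, 0/1 + 1/1*1/2) = [0/1, 1/2) <- contains code 1/8
  'e': [0/1 + 1/1*1/2, 0/1 + 1/1*5/6) = [1/2, 5/6)
  'c': [0/1 + 1/1*5/6, 0/1 + 1/1*1/1) = [5/6, 1/1)
  emit 'b', narrow to [0/1, 1/2)
Step 2: interval [0/1, 1/2), width = 1/2 - 0/1 = 1/2
  'b': [0/1 + 1/2*0/1, 0/1 + 1/2*1/2) = [0/1, 1/4) <- contains code 1/8
  'e': [0/1 + 1/2*1/2, 0/1 + 1/2*5/6) = [1/4, 5/12)
  'c': [0/1 + 1/2*5/6, 0/1 + 1/2*1/1) = [5/12, 1/2)
  emit 'b', narrow to [0/1, 1/4)

Answer: 0/1 1/4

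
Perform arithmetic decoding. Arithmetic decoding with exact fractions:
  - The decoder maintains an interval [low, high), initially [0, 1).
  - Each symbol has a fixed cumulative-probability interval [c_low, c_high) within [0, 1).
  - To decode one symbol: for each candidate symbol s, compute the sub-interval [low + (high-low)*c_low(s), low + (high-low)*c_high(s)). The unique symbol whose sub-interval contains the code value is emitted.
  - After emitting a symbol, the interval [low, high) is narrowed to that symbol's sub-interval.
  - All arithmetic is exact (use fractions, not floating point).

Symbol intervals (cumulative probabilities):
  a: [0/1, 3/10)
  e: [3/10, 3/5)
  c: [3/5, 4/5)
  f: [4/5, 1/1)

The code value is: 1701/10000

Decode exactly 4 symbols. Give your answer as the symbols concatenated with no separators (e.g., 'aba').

Answer: aefe

Derivation:
Step 1: interval [0/1, 1/1), width = 1/1 - 0/1 = 1/1
  'a': [0/1 + 1/1*0/1, 0/1 + 1/1*3/10) = [0/1, 3/10) <- contains code 1701/10000
  'e': [0/1 + 1/1*3/10, 0/1 + 1/1*3/5) = [3/10, 3/5)
  'c': [0/1 + 1/1*3/5, 0/1 + 1/1*4/5) = [3/5, 4/5)
  'f': [0/1 + 1/1*4/5, 0/1 + 1/1*1/1) = [4/5, 1/1)
  emit 'a', narrow to [0/1, 3/10)
Step 2: interval [0/1, 3/10), width = 3/10 - 0/1 = 3/10
  'a': [0/1 + 3/10*0/1, 0/1 + 3/10*3/10) = [0/1, 9/100)
  'e': [0/1 + 3/10*3/10, 0/1 + 3/10*3/5) = [9/100, 9/50) <- contains code 1701/10000
  'c': [0/1 + 3/10*3/5, 0/1 + 3/10*4/5) = [9/50, 6/25)
  'f': [0/1 + 3/10*4/5, 0/1 + 3/10*1/1) = [6/25, 3/10)
  emit 'e', narrow to [9/100, 9/50)
Step 3: interval [9/100, 9/50), width = 9/50 - 9/100 = 9/100
  'a': [9/100 + 9/100*0/1, 9/100 + 9/100*3/10) = [9/100, 117/1000)
  'e': [9/100 + 9/100*3/10, 9/100 + 9/100*3/5) = [117/1000, 18/125)
  'c': [9/100 + 9/100*3/5, 9/100 + 9/100*4/5) = [18/125, 81/500)
  'f': [9/100 + 9/100*4/5, 9/100 + 9/100*1/1) = [81/500, 9/50) <- contains code 1701/10000
  emit 'f', narrow to [81/500, 9/50)
Step 4: interval [81/500, 9/50), width = 9/50 - 81/500 = 9/500
  'a': [81/500 + 9/500*0/1, 81/500 + 9/500*3/10) = [81/500, 837/5000)
  'e': [81/500 + 9/500*3/10, 81/500 + 9/500*3/5) = [837/5000, 108/625) <- contains code 1701/10000
  'c': [81/500 + 9/500*3/5, 81/500 + 9/500*4/5) = [108/625, 441/2500)
  'f': [81/500 + 9/500*4/5, 81/500 + 9/500*1/1) = [441/2500, 9/50)
  emit 'e', narrow to [837/5000, 108/625)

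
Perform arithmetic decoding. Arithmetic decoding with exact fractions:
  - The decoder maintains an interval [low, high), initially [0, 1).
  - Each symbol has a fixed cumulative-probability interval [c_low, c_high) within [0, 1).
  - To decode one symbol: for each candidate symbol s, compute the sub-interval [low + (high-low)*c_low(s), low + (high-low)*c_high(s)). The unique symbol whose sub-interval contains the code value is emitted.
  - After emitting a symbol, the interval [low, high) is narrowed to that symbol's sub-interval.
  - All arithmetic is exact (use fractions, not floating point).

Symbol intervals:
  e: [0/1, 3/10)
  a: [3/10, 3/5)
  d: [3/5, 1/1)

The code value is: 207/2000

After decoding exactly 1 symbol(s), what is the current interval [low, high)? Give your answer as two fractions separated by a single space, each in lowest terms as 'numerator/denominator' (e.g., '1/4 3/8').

Answer: 0/1 3/10

Derivation:
Step 1: interval [0/1, 1/1), width = 1/1 - 0/1 = 1/1
  'e': [0/1 + 1/1*0/1, 0/1 + 1/1*3/10) = [0/1, 3/10) <- contains code 207/2000
  'a': [0/1 + 1/1*3/10, 0/1 + 1/1*3/5) = [3/10, 3/5)
  'd': [0/1 + 1/1*3/5, 0/1 + 1/1*1/1) = [3/5, 1/1)
  emit 'e', narrow to [0/1, 3/10)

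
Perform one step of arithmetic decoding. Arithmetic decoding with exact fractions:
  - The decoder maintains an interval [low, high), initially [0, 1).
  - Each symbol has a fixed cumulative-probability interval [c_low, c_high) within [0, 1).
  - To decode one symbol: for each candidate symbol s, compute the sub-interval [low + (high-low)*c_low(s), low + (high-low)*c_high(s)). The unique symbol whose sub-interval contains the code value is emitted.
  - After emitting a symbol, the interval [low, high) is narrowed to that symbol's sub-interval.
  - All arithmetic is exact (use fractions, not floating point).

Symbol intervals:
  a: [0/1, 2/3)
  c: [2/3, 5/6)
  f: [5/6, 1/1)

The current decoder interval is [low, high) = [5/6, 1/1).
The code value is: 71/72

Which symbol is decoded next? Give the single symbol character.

Answer: f

Derivation:
Interval width = high − low = 1/1 − 5/6 = 1/6
Scaled code = (code − low) / width = (71/72 − 5/6) / 1/6 = 11/12
  a: [0/1, 2/3) 
  c: [2/3, 5/6) 
  f: [5/6, 1/1) ← scaled code falls here ✓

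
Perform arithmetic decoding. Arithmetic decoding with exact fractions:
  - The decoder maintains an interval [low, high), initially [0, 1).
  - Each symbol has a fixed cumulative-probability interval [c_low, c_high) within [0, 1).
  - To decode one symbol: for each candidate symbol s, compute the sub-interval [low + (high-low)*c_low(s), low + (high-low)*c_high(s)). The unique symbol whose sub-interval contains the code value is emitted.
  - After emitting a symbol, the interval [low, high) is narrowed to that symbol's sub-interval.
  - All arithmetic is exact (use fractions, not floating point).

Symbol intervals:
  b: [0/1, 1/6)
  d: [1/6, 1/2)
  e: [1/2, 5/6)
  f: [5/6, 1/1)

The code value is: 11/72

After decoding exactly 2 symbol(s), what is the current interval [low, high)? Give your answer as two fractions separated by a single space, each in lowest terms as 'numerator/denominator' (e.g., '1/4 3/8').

Answer: 5/36 1/6

Derivation:
Step 1: interval [0/1, 1/1), width = 1/1 - 0/1 = 1/1
  'b': [0/1 + 1/1*0/1, 0/1 + 1/1*1/6) = [0/1, 1/6) <- contains code 11/72
  'd': [0/1 + 1/1*1/6, 0/1 + 1/1*1/2) = [1/6, 1/2)
  'e': [0/1 + 1/1*1/2, 0/1 + 1/1*5/6) = [1/2, 5/6)
  'f': [0/1 + 1/1*5/6, 0/1 + 1/1*1/1) = [5/6, 1/1)
  emit 'b', narrow to [0/1, 1/6)
Step 2: interval [0/1, 1/6), width = 1/6 - 0/1 = 1/6
  'b': [0/1 + 1/6*0/1, 0/1 + 1/6*1/6) = [0/1, 1/36)
  'd': [0/1 + 1/6*1/6, 0/1 + 1/6*1/2) = [1/36, 1/12)
  'e': [0/1 + 1/6*1/2, 0/1 + 1/6*5/6) = [1/12, 5/36)
  'f': [0/1 + 1/6*5/6, 0/1 + 1/6*1/1) = [5/36, 1/6) <- contains code 11/72
  emit 'f', narrow to [5/36, 1/6)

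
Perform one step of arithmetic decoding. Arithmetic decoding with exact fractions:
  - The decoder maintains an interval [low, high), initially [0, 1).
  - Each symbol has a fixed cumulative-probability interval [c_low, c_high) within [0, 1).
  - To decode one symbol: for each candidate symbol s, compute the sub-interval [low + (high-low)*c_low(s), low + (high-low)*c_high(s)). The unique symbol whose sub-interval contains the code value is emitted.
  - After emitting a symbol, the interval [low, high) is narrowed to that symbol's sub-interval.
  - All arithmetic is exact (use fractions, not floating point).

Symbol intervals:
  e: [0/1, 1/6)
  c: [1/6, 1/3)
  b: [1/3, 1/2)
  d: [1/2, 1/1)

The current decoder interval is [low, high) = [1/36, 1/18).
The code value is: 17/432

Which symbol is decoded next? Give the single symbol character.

Answer: b

Derivation:
Interval width = high − low = 1/18 − 1/36 = 1/36
Scaled code = (code − low) / width = (17/432 − 1/36) / 1/36 = 5/12
  e: [0/1, 1/6) 
  c: [1/6, 1/3) 
  b: [1/3, 1/2) ← scaled code falls here ✓
  d: [1/2, 1/1) 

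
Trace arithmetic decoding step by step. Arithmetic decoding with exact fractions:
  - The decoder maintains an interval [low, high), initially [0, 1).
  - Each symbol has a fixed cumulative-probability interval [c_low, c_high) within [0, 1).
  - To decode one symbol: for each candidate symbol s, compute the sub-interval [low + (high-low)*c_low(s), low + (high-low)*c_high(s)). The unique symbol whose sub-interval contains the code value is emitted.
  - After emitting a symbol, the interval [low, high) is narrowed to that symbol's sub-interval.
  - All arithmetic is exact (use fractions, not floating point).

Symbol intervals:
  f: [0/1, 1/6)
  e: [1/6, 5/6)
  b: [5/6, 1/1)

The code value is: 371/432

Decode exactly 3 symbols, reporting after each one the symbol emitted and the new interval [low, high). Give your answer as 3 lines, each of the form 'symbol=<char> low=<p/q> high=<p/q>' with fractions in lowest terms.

Step 1: interval [0/1, 1/1), width = 1/1 - 0/1 = 1/1
  'f': [0/1 + 1/1*0/1, 0/1 + 1/1*1/6) = [0/1, 1/6)
  'e': [0/1 + 1/1*1/6, 0/1 + 1/1*5/6) = [1/6, 5/6)
  'b': [0/1 + 1/1*5/6, 0/1 + 1/1*1/1) = [5/6, 1/1) <- contains code 371/432
  emit 'b', narrow to [5/6, 1/1)
Step 2: interval [5/6, 1/1), width = 1/1 - 5/6 = 1/6
  'f': [5/6 + 1/6*0/1, 5/6 + 1/6*1/6) = [5/6, 31/36) <- contains code 371/432
  'e': [5/6 + 1/6*1/6, 5/6 + 1/6*5/6) = [31/36, 35/36)
  'b': [5/6 + 1/6*5/6, 5/6 + 1/6*1/1) = [35/36, 1/1)
  emit 'f', narrow to [5/6, 31/36)
Step 3: interval [5/6, 31/36), width = 31/36 - 5/6 = 1/36
  'f': [5/6 + 1/36*0/1, 5/6 + 1/36*1/6) = [5/6, 181/216)
  'e': [5/6 + 1/36*1/6, 5/6 + 1/36*5/6) = [181/216, 185/216)
  'b': [5/6 + 1/36*5/6, 5/6 + 1/36*1/1) = [185/216, 31/36) <- contains code 371/432
  emit 'b', narrow to [185/216, 31/36)

Answer: symbol=b low=5/6 high=1/1
symbol=f low=5/6 high=31/36
symbol=b low=185/216 high=31/36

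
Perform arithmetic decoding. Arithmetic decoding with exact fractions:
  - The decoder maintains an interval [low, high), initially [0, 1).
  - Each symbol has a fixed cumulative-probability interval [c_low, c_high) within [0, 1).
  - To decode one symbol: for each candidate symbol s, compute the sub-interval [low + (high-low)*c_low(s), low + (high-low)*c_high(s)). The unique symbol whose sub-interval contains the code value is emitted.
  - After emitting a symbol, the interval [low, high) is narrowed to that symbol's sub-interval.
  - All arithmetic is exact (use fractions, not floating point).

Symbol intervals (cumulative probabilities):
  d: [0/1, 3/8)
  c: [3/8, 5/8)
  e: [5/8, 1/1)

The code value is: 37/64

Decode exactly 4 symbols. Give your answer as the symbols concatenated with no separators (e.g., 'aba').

Step 1: interval [0/1, 1/1), width = 1/1 - 0/1 = 1/1
  'd': [0/1 + 1/1*0/1, 0/1 + 1/1*3/8) = [0/1, 3/8)
  'c': [0/1 + 1/1*3/8, 0/1 + 1/1*5/8) = [3/8, 5/8) <- contains code 37/64
  'e': [0/1 + 1/1*5/8, 0/1 + 1/1*1/1) = [5/8, 1/1)
  emit 'c', narrow to [3/8, 5/8)
Step 2: interval [3/8, 5/8), width = 5/8 - 3/8 = 1/4
  'd': [3/8 + 1/4*0/1, 3/8 + 1/4*3/8) = [3/8, 15/32)
  'c': [3/8 + 1/4*3/8, 3/8 + 1/4*5/8) = [15/32, 17/32)
  'e': [3/8 + 1/4*5/8, 3/8 + 1/4*1/1) = [17/32, 5/8) <- contains code 37/64
  emit 'e', narrow to [17/32, 5/8)
Step 3: interval [17/32, 5/8), width = 5/8 - 17/32 = 3/32
  'd': [17/32 + 3/32*0/1, 17/32 + 3/32*3/8) = [17/32, 145/256)
  'c': [17/32 + 3/32*3/8, 17/32 + 3/32*5/8) = [145/256, 151/256) <- contains code 37/64
  'e': [17/32 + 3/32*5/8, 17/32 + 3/32*1/1) = [151/256, 5/8)
  emit 'c', narrow to [145/256, 151/256)
Step 4: interval [145/256, 151/256), width = 151/256 - 145/256 = 3/128
  'd': [145/256 + 3/128*0/1, 145/256 + 3/128*3/8) = [145/256, 589/1024)
  'c': [145/256 + 3/128*3/8, 145/256 + 3/128*5/8) = [589/1024, 595/1024) <- contains code 37/64
  'e': [145/256 + 3/128*5/8, 145/256 + 3/128*1/1) = [595/1024, 151/256)
  emit 'c', narrow to [589/1024, 595/1024)

Answer: cecc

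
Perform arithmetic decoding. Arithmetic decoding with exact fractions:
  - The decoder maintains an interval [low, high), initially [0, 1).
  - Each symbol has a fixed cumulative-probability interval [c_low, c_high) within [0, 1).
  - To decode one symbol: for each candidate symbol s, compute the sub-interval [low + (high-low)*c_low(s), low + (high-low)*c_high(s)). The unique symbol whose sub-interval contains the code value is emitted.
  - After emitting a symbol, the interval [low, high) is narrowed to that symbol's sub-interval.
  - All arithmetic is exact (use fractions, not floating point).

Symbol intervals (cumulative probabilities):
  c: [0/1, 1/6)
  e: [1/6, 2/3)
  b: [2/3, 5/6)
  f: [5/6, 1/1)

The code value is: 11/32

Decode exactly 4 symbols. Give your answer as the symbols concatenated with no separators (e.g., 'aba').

Step 1: interval [0/1, 1/1), width = 1/1 - 0/1 = 1/1
  'c': [0/1 + 1/1*0/1, 0/1 + 1/1*1/6) = [0/1, 1/6)
  'e': [0/1 + 1/1*1/6, 0/1 + 1/1*2/3) = [1/6, 2/3) <- contains code 11/32
  'b': [0/1 + 1/1*2/3, 0/1 + 1/1*5/6) = [2/3, 5/6)
  'f': [0/1 + 1/1*5/6, 0/1 + 1/1*1/1) = [5/6, 1/1)
  emit 'e', narrow to [1/6, 2/3)
Step 2: interval [1/6, 2/3), width = 2/3 - 1/6 = 1/2
  'c': [1/6 + 1/2*0/1, 1/6 + 1/2*1/6) = [1/6, 1/4)
  'e': [1/6 + 1/2*1/6, 1/6 + 1/2*2/3) = [1/4, 1/2) <- contains code 11/32
  'b': [1/6 + 1/2*2/3, 1/6 + 1/2*5/6) = [1/2, 7/12)
  'f': [1/6 + 1/2*5/6, 1/6 + 1/2*1/1) = [7/12, 2/3)
  emit 'e', narrow to [1/4, 1/2)
Step 3: interval [1/4, 1/2), width = 1/2 - 1/4 = 1/4
  'c': [1/4 + 1/4*0/1, 1/4 + 1/4*1/6) = [1/4, 7/24)
  'e': [1/4 + 1/4*1/6, 1/4 + 1/4*2/3) = [7/24, 5/12) <- contains code 11/32
  'b': [1/4 + 1/4*2/3, 1/4 + 1/4*5/6) = [5/12, 11/24)
  'f': [1/4 + 1/4*5/6, 1/4 + 1/4*1/1) = [11/24, 1/2)
  emit 'e', narrow to [7/24, 5/12)
Step 4: interval [7/24, 5/12), width = 5/12 - 7/24 = 1/8
  'c': [7/24 + 1/8*0/1, 7/24 + 1/8*1/6) = [7/24, 5/16)
  'e': [7/24 + 1/8*1/6, 7/24 + 1/8*2/3) = [5/16, 3/8) <- contains code 11/32
  'b': [7/24 + 1/8*2/3, 7/24 + 1/8*5/6) = [3/8, 19/48)
  'f': [7/24 + 1/8*5/6, 7/24 + 1/8*1/1) = [19/48, 5/12)
  emit 'e', narrow to [5/16, 3/8)

Answer: eeee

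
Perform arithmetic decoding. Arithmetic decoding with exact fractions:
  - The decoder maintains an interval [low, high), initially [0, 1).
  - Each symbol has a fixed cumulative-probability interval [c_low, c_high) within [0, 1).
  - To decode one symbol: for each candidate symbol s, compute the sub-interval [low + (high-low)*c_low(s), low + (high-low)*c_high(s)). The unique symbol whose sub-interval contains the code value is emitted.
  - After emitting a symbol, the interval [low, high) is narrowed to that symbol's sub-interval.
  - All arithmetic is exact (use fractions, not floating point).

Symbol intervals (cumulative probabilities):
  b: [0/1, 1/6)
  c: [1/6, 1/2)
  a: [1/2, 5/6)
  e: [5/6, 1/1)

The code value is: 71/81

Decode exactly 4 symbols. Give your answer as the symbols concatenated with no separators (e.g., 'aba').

Step 1: interval [0/1, 1/1), width = 1/1 - 0/1 = 1/1
  'b': [0/1 + 1/1*0/1, 0/1 + 1/1*1/6) = [0/1, 1/6)
  'c': [0/1 + 1/1*1/6, 0/1 + 1/1*1/2) = [1/6, 1/2)
  'a': [0/1 + 1/1*1/2, 0/1 + 1/1*5/6) = [1/2, 5/6)
  'e': [0/1 + 1/1*5/6, 0/1 + 1/1*1/1) = [5/6, 1/1) <- contains code 71/81
  emit 'e', narrow to [5/6, 1/1)
Step 2: interval [5/6, 1/1), width = 1/1 - 5/6 = 1/6
  'b': [5/6 + 1/6*0/1, 5/6 + 1/6*1/6) = [5/6, 31/36)
  'c': [5/6 + 1/6*1/6, 5/6 + 1/6*1/2) = [31/36, 11/12) <- contains code 71/81
  'a': [5/6 + 1/6*1/2, 5/6 + 1/6*5/6) = [11/12, 35/36)
  'e': [5/6 + 1/6*5/6, 5/6 + 1/6*1/1) = [35/36, 1/1)
  emit 'c', narrow to [31/36, 11/12)
Step 3: interval [31/36, 11/12), width = 11/12 - 31/36 = 1/18
  'b': [31/36 + 1/18*0/1, 31/36 + 1/18*1/6) = [31/36, 47/54)
  'c': [31/36 + 1/18*1/6, 31/36 + 1/18*1/2) = [47/54, 8/9) <- contains code 71/81
  'a': [31/36 + 1/18*1/2, 31/36 + 1/18*5/6) = [8/9, 49/54)
  'e': [31/36 + 1/18*5/6, 31/36 + 1/18*1/1) = [49/54, 11/12)
  emit 'c', narrow to [47/54, 8/9)
Step 4: interval [47/54, 8/9), width = 8/9 - 47/54 = 1/54
  'b': [47/54 + 1/54*0/1, 47/54 + 1/54*1/6) = [47/54, 283/324)
  'c': [47/54 + 1/54*1/6, 47/54 + 1/54*1/2) = [283/324, 95/108) <- contains code 71/81
  'a': [47/54 + 1/54*1/2, 47/54 + 1/54*5/6) = [95/108, 287/324)
  'e': [47/54 + 1/54*5/6, 47/54 + 1/54*1/1) = [287/324, 8/9)
  emit 'c', narrow to [283/324, 95/108)

Answer: eccc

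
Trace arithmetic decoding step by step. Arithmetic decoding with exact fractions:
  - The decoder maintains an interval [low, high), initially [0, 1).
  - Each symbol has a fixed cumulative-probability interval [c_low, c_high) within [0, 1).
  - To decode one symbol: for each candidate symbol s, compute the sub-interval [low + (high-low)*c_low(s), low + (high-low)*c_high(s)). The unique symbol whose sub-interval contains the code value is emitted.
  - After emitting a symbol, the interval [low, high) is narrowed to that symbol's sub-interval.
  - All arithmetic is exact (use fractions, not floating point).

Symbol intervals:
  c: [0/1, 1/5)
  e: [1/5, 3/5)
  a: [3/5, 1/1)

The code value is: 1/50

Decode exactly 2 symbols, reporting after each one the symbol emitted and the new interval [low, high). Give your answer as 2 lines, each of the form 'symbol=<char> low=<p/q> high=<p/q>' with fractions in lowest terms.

Step 1: interval [0/1, 1/1), width = 1/1 - 0/1 = 1/1
  'c': [0/1 + 1/1*0/1, 0/1 + 1/1*1/5) = [0/1, 1/5) <- contains code 1/50
  'e': [0/1 + 1/1*1/5, 0/1 + 1/1*3/5) = [1/5, 3/5)
  'a': [0/1 + 1/1*3/5, 0/1 + 1/1*1/1) = [3/5, 1/1)
  emit 'c', narrow to [0/1, 1/5)
Step 2: interval [0/1, 1/5), width = 1/5 - 0/1 = 1/5
  'c': [0/1 + 1/5*0/1, 0/1 + 1/5*1/5) = [0/1, 1/25) <- contains code 1/50
  'e': [0/1 + 1/5*1/5, 0/1 + 1/5*3/5) = [1/25, 3/25)
  'a': [0/1 + 1/5*3/5, 0/1 + 1/5*1/1) = [3/25, 1/5)
  emit 'c', narrow to [0/1, 1/25)

Answer: symbol=c low=0/1 high=1/5
symbol=c low=0/1 high=1/25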